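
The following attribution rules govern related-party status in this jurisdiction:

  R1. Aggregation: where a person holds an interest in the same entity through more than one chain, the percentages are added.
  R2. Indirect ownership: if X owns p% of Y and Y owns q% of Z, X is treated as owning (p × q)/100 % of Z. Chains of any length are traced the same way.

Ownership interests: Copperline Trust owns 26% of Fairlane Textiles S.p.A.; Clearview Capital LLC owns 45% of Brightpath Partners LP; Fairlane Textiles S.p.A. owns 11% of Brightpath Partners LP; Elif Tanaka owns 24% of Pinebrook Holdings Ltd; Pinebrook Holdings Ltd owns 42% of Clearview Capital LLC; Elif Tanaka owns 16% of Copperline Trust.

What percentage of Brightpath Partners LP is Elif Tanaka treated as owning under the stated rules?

Chain via Copperline Trust → Fairlane Textiles S.p.A. (R2): 16% × 26% × 11% = 0.4576% of Brightpath Partners LP.
Chain via Pinebrook Holdings Ltd → Clearview Capital LLC (R2): 24% × 42% × 45% = 4.536% of Brightpath Partners LP.
Aggregating (R1): 0.4576% + 4.536% = 4.9936%.

4.9936%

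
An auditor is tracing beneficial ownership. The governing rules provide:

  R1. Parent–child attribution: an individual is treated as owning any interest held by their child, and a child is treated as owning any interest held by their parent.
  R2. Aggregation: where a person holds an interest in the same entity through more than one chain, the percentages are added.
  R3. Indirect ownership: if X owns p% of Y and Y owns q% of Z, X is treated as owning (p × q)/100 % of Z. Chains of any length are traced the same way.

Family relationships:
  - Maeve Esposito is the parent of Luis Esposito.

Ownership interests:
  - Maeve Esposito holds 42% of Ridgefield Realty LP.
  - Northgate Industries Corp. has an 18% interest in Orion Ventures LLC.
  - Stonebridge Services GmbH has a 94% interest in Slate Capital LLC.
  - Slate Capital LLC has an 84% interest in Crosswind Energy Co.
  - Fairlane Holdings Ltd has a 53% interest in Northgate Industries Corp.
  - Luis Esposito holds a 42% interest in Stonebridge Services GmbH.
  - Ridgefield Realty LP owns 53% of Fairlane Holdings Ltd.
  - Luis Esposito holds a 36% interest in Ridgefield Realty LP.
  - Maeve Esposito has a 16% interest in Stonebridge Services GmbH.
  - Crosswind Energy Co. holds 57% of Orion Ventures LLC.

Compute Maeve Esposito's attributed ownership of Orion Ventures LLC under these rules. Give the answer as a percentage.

30.048012%

By parent–child attribution (R1), Maeve Esposito is treated as also owning Luis Esposito's interest in Stonebridge Services GmbH, giving 16% + 42% = 58%.
By parent–child attribution (R1), Maeve Esposito is treated as also owning Luis Esposito's interest in Ridgefield Realty LP, giving 42% + 36% = 78%.
Chain via Stonebridge Services GmbH → Slate Capital LLC → Crosswind Energy Co. (R3): 58% × 94% × 84% × 57% = 26.104176% of Orion Ventures LLC.
Chain via Ridgefield Realty LP → Fairlane Holdings Ltd → Northgate Industries Corp. (R3): 78% × 53% × 53% × 18% = 3.943836% of Orion Ventures LLC.
Aggregating (R2): 26.104176% + 3.943836% = 30.048012%.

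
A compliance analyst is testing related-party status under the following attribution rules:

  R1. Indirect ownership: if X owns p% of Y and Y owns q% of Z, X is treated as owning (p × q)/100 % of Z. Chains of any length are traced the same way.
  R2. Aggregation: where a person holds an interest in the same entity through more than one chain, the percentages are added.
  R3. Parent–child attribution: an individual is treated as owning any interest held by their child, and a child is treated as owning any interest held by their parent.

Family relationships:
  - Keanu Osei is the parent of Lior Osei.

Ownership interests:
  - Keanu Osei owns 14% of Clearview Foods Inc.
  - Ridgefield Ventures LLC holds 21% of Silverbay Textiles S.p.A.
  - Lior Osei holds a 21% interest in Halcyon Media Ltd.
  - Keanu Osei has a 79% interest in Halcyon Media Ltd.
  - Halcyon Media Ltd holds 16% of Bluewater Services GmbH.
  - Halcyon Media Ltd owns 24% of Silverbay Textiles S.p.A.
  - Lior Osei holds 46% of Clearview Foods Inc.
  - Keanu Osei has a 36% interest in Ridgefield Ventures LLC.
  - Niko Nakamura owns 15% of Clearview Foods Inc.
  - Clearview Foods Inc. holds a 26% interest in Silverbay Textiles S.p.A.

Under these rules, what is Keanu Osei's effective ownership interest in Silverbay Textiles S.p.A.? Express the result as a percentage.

By parent–child attribution (R3), Keanu Osei is treated as also owning Lior Osei's interest in Clearview Foods Inc, giving 14% + 46% = 60%.
By parent–child attribution (R3), Keanu Osei is treated as also owning Lior Osei's interest in Halcyon Media Ltd, giving 79% + 21% = 100%.
Chain via Clearview Foods Inc. (R1): 60% × 26% = 15.6% of Silverbay Textiles S.p.A.
Chain via Halcyon Media Ltd (R1): 100% × 24% = 24% of Silverbay Textiles S.p.A.
Chain via Ridgefield Ventures LLC (R1): 36% × 21% = 7.56% of Silverbay Textiles S.p.A.
Aggregating (R2): 15.6% + 24% + 7.56% = 47.16%.

47.16%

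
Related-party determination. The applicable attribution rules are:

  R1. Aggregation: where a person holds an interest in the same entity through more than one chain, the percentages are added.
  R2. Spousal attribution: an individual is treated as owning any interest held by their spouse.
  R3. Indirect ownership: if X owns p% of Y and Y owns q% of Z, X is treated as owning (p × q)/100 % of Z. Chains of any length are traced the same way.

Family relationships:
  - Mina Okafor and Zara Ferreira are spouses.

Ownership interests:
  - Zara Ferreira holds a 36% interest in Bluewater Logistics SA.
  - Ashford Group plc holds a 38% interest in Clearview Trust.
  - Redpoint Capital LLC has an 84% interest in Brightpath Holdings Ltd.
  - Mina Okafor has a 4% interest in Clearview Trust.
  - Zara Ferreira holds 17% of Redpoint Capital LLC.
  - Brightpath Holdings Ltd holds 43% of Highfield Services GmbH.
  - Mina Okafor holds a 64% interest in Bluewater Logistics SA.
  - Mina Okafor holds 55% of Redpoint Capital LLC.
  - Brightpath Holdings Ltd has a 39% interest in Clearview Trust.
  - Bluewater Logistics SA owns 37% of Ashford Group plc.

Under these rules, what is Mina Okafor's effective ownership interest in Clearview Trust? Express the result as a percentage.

By spousal attribution (R2), Mina Okafor is treated as also owning Zara Ferreira's interest in Redpoint Capital LLC, giving 55% + 17% = 72%.
By spousal attribution (R2), Mina Okafor is treated as also owning Zara Ferreira's interest in Bluewater Logistics SA, giving 64% + 36% = 100%.
Chain via Redpoint Capital LLC → Brightpath Holdings Ltd (R3): 72% × 84% × 39% = 23.5872% of Clearview Trust.
Chain via Bluewater Logistics SA → Ashford Group plc (R3): 100% × 37% × 38% = 14.06% of Clearview Trust.
Direct interest in Clearview Trust: 4%.
Aggregating (R1): 23.5872% + 14.06% + 4% = 41.6472%.

41.6472%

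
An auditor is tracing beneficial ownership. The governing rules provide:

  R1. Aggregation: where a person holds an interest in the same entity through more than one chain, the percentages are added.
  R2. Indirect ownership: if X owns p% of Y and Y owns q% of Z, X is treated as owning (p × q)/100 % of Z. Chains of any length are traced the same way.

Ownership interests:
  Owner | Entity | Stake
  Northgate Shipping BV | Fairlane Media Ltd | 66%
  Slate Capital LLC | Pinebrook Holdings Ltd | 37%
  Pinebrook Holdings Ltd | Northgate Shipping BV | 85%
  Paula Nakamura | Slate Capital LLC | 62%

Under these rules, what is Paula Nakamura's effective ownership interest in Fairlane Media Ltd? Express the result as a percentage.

Chain via Slate Capital LLC → Pinebrook Holdings Ltd → Northgate Shipping BV (R2): 62% × 37% × 85% × 66% = 12.86934% of Fairlane Media Ltd.

12.86934%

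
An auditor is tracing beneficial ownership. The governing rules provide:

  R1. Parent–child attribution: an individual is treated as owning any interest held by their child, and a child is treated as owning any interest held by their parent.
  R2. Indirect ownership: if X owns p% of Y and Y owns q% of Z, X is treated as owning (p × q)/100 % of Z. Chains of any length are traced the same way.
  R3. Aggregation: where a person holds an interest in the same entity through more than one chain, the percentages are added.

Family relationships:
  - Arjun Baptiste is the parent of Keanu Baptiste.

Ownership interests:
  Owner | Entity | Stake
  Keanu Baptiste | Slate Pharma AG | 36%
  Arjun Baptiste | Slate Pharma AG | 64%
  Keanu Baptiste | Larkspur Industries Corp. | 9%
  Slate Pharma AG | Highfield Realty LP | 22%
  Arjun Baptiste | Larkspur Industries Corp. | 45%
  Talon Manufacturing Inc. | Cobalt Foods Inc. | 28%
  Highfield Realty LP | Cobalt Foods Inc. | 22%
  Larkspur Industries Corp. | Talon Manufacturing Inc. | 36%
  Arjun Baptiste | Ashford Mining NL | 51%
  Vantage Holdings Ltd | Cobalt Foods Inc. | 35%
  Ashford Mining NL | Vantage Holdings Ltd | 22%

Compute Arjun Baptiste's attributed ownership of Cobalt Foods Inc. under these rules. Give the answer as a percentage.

14.2102%

By parent–child attribution (R1), Arjun Baptiste is treated as also owning Keanu Baptiste's interest in Slate Pharma AG, giving 64% + 36% = 100%.
By parent–child attribution (R1), Arjun Baptiste is treated as also owning Keanu Baptiste's interest in Larkspur Industries Corp, giving 45% + 9% = 54%.
Chain via Slate Pharma AG → Highfield Realty LP (R2): 100% × 22% × 22% = 4.84% of Cobalt Foods Inc.
Chain via Ashford Mining NL → Vantage Holdings Ltd (R2): 51% × 22% × 35% = 3.927% of Cobalt Foods Inc.
Chain via Larkspur Industries Corp. → Talon Manufacturing Inc. (R2): 54% × 36% × 28% = 5.4432% of Cobalt Foods Inc.
Aggregating (R3): 4.84% + 3.927% + 5.4432% = 14.2102%.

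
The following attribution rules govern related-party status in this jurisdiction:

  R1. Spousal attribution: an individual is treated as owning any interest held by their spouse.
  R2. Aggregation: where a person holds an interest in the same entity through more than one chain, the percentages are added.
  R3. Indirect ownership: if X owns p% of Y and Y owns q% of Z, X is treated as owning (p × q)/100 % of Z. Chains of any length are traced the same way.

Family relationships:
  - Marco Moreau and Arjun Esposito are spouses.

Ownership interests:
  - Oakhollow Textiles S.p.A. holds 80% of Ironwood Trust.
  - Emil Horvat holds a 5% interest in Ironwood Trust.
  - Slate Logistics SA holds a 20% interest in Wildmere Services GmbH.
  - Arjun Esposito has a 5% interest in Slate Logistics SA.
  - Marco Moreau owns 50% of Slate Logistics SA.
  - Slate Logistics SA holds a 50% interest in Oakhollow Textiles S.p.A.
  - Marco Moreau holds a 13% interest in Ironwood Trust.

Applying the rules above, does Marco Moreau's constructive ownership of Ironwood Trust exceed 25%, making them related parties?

Yes

By spousal attribution (R1), Marco Moreau is treated as also owning Arjun Esposito's interest in Slate Logistics SA, giving 50% + 5% = 55%.
Chain via Slate Logistics SA → Oakhollow Textiles S.p.A. (R3): 55% × 50% × 80% = 22% of Ironwood Trust.
Direct interest in Ironwood Trust: 13%.
Aggregating (R2): 22% + 13% = 35%.
35% exceeds the 25% threshold, so Marco is a related party to Ironwood Trust.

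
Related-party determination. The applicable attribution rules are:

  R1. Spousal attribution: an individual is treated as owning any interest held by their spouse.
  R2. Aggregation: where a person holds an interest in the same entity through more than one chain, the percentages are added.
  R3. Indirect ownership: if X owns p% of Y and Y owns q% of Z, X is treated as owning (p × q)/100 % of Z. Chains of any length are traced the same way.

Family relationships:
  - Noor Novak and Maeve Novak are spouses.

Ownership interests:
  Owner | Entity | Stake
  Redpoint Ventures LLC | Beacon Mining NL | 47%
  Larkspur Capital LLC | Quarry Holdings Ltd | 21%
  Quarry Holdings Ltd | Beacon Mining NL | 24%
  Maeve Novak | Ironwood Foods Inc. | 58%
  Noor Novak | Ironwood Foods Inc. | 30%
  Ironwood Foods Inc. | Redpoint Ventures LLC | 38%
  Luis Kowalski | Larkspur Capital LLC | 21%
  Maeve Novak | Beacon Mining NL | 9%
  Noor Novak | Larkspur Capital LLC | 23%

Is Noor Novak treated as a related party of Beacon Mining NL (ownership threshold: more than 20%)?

Yes

By spousal attribution (R1), Noor Novak is treated as also owning Maeve Novak's interest in Ironwood Foods Inc, giving 30% + 58% = 88%.
By spousal attribution (R1), Noor Novak is treated as owning Maeve Novak's 9% interest in Beacon Mining NL.
Chain via Ironwood Foods Inc. → Redpoint Ventures LLC (R3): 88% × 38% × 47% = 15.7168% of Beacon Mining NL.
Chain via Larkspur Capital LLC → Quarry Holdings Ltd (R3): 23% × 21% × 24% = 1.1592% of Beacon Mining NL.
Direct interest in Beacon Mining NL: 9%.
Aggregating (R2): 15.7168% + 1.1592% + 9% = 25.876%.
25.876% exceeds the 20% threshold, so Noor is a related party to Beacon Mining NL.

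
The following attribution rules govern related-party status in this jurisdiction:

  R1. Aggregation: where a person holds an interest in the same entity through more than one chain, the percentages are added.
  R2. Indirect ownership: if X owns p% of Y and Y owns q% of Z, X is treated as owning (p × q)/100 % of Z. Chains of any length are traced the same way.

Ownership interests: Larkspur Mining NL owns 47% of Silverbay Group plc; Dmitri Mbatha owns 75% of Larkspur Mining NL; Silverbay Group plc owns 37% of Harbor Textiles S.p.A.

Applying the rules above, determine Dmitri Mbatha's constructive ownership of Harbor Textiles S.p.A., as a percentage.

13.0425%

Chain via Larkspur Mining NL → Silverbay Group plc (R2): 75% × 47% × 37% = 13.0425% of Harbor Textiles S.p.A.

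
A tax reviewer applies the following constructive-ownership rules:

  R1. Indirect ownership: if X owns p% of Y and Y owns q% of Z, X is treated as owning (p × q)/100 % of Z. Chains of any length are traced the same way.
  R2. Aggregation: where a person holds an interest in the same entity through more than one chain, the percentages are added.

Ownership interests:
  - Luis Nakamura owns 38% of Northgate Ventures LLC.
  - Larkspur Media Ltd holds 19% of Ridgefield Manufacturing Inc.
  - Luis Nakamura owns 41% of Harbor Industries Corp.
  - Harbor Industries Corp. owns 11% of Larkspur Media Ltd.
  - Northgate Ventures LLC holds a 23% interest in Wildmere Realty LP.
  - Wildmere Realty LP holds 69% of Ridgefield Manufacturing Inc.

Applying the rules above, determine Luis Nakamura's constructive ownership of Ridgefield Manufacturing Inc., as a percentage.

Chain via Northgate Ventures LLC → Wildmere Realty LP (R1): 38% × 23% × 69% = 6.0306% of Ridgefield Manufacturing Inc.
Chain via Harbor Industries Corp. → Larkspur Media Ltd (R1): 41% × 11% × 19% = 0.8569% of Ridgefield Manufacturing Inc.
Aggregating (R2): 6.0306% + 0.8569% = 6.8875%.

6.8875%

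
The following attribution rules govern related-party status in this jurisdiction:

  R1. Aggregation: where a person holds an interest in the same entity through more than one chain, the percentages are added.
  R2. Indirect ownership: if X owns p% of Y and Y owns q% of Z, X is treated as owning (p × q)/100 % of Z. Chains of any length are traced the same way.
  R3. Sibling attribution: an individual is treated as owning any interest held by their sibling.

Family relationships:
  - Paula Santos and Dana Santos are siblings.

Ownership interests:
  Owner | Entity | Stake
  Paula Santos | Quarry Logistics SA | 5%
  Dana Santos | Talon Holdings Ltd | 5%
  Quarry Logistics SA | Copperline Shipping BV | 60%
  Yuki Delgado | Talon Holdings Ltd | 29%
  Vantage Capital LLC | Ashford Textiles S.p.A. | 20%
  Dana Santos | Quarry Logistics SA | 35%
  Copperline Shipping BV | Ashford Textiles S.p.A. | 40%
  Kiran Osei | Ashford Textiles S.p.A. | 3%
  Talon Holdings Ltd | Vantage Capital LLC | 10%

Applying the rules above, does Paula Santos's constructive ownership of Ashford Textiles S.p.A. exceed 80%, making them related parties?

No

By sibling attribution (R3), Paula Santos is treated as also owning Dana Santos's interest in Quarry Logistics SA, giving 5% + 35% = 40%.
By sibling attribution (R3), Paula Santos is treated as owning Dana Santos's 5% interest in Talon Holdings Ltd.
Chain via Quarry Logistics SA → Copperline Shipping BV (R2): 40% × 60% × 40% = 9.6% of Ashford Textiles S.p.A.
Chain via Talon Holdings Ltd → Vantage Capital LLC (R2): 5% × 10% × 20% = 0.1% of Ashford Textiles S.p.A.
Aggregating (R1): 9.6% + 0.1% = 9.7%.
9.7% does not exceed the 80% threshold, so Paula is not a related party to Ashford Textiles S.p.A.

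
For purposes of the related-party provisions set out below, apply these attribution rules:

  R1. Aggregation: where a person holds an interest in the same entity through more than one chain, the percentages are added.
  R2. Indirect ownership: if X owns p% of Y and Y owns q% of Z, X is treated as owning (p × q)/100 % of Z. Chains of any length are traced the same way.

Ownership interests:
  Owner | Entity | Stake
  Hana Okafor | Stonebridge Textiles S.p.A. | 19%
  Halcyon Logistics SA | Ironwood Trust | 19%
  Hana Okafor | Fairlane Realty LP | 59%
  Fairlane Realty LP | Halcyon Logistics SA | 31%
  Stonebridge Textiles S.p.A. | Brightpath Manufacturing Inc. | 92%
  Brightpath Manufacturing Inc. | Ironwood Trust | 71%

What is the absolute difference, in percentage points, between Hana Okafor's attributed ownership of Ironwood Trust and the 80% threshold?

Chain via Fairlane Realty LP → Halcyon Logistics SA (R2): 59% × 31% × 19% = 3.4751% of Ironwood Trust.
Chain via Stonebridge Textiles S.p.A. → Brightpath Manufacturing Inc. (R2): 19% × 92% × 71% = 12.4108% of Ironwood Trust.
Aggregating (R1): 3.4751% + 12.4108% = 15.8859%.
15.8859% falls short of the 80% threshold by 64.1141 percentage points.

64.1141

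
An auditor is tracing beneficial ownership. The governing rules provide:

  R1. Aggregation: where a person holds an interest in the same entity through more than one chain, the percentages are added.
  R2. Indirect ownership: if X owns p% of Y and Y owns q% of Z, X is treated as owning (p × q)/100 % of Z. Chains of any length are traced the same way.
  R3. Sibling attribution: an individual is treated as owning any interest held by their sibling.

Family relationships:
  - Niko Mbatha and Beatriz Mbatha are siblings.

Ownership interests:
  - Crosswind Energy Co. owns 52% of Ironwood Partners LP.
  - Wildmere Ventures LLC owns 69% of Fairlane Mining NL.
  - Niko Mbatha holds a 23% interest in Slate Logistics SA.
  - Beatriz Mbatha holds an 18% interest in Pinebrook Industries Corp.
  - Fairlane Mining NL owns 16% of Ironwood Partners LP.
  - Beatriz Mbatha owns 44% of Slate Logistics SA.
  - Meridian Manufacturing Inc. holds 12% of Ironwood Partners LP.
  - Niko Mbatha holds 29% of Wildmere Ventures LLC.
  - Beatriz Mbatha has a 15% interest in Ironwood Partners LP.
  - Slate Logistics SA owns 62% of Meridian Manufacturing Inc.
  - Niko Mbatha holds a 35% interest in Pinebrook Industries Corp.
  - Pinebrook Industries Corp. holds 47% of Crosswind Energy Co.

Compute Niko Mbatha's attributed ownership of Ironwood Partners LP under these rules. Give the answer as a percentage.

By sibling attribution (R3), Niko Mbatha is treated as also owning Beatriz Mbatha's interest in Slate Logistics SA, giving 23% + 44% = 67%.
By sibling attribution (R3), Niko Mbatha is treated as also owning Beatriz Mbatha's interest in Pinebrook Industries Corp, giving 35% + 18% = 53%.
By sibling attribution (R3), Niko Mbatha is treated as owning Beatriz Mbatha's 15% interest in Ironwood Partners LP.
Chain via Slate Logistics SA → Meridian Manufacturing Inc. (R2): 67% × 62% × 12% = 4.9848% of Ironwood Partners LP.
Chain via Pinebrook Industries Corp. → Crosswind Energy Co. (R2): 53% × 47% × 52% = 12.9532% of Ironwood Partners LP.
Chain via Wildmere Ventures LLC → Fairlane Mining NL (R2): 29% × 69% × 16% = 3.2016% of Ironwood Partners LP.
Direct interest in Ironwood Partners LP: 15%.
Aggregating (R1): 4.9848% + 12.9532% + 3.2016% + 15% = 36.1396%.

36.1396%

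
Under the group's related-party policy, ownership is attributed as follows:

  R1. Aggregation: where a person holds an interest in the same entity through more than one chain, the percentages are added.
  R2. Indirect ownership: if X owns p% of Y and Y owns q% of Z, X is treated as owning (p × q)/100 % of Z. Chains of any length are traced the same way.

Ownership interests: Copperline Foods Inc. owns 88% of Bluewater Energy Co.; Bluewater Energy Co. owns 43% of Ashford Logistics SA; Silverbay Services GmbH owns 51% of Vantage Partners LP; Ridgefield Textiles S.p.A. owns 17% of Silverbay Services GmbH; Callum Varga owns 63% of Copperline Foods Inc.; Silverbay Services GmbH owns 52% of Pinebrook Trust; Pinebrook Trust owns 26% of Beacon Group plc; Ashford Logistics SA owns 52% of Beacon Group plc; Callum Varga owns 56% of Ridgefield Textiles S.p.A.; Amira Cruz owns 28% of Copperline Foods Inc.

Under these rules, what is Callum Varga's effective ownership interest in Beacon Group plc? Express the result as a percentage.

13.683488%

Chain via Ridgefield Textiles S.p.A. → Silverbay Services GmbH → Pinebrook Trust (R2): 56% × 17% × 52% × 26% = 1.287104% of Beacon Group plc.
Chain via Copperline Foods Inc. → Bluewater Energy Co. → Ashford Logistics SA (R2): 63% × 88% × 43% × 52% = 12.396384% of Beacon Group plc.
Aggregating (R1): 1.287104% + 12.396384% = 13.683488%.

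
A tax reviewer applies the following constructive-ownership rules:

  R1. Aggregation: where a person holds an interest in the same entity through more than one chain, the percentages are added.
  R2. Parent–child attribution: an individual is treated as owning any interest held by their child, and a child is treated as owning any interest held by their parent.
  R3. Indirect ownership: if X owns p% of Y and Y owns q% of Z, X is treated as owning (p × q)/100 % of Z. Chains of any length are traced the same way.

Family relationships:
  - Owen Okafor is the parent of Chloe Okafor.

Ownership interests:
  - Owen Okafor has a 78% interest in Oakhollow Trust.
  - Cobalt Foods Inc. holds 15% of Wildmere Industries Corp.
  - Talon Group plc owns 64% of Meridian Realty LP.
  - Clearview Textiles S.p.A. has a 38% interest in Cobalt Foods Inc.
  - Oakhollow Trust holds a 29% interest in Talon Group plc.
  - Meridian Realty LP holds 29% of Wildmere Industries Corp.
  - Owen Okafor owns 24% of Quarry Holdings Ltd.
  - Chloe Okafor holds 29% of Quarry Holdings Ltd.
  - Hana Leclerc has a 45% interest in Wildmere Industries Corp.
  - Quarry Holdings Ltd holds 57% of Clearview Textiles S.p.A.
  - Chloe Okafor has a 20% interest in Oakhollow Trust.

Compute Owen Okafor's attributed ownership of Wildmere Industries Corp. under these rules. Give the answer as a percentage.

By parent–child attribution (R2), Owen Okafor is treated as also owning Chloe Okafor's interest in Quarry Holdings Ltd, giving 24% + 29% = 53%.
By parent–child attribution (R2), Owen Okafor is treated as also owning Chloe Okafor's interest in Oakhollow Trust, giving 78% + 20% = 98%.
Chain via Quarry Holdings Ltd → Clearview Textiles S.p.A. → Cobalt Foods Inc. (R3): 53% × 57% × 38% × 15% = 1.72197% of Wildmere Industries Corp.
Chain via Oakhollow Trust → Talon Group plc → Meridian Realty LP (R3): 98% × 29% × 64% × 29% = 5.274752% of Wildmere Industries Corp.
Aggregating (R1): 1.72197% + 5.274752% = 6.996722%.

6.996722%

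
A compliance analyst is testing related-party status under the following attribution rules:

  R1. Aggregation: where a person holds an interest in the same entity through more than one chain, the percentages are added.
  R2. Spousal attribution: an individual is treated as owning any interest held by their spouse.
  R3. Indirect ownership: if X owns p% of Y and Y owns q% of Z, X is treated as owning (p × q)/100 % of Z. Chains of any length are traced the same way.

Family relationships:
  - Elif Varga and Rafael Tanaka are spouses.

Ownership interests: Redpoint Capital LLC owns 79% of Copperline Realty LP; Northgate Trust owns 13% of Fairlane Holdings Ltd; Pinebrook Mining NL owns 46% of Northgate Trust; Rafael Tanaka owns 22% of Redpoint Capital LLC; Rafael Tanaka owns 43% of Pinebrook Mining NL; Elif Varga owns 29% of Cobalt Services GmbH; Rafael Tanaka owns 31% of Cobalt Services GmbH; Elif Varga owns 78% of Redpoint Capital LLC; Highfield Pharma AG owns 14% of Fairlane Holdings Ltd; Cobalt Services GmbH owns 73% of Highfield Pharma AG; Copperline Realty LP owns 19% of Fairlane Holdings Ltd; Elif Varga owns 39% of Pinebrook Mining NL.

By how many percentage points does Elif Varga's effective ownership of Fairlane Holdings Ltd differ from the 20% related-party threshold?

6.0456

By spousal attribution (R2), Elif Varga is treated as also owning Rafael Tanaka's interest in Pinebrook Mining NL, giving 39% + 43% = 82%.
By spousal attribution (R2), Elif Varga is treated as also owning Rafael Tanaka's interest in Cobalt Services GmbH, giving 29% + 31% = 60%.
By spousal attribution (R2), Elif Varga is treated as also owning Rafael Tanaka's interest in Redpoint Capital LLC, giving 78% + 22% = 100%.
Chain via Pinebrook Mining NL → Northgate Trust (R3): 82% × 46% × 13% = 4.9036% of Fairlane Holdings Ltd.
Chain via Cobalt Services GmbH → Highfield Pharma AG (R3): 60% × 73% × 14% = 6.132% of Fairlane Holdings Ltd.
Chain via Redpoint Capital LLC → Copperline Realty LP (R3): 100% × 79% × 19% = 15.01% of Fairlane Holdings Ltd.
Aggregating (R1): 4.9036% + 6.132% + 15.01% = 26.0456%.
26.0456% exceeds the 20% threshold by 6.0456 percentage points.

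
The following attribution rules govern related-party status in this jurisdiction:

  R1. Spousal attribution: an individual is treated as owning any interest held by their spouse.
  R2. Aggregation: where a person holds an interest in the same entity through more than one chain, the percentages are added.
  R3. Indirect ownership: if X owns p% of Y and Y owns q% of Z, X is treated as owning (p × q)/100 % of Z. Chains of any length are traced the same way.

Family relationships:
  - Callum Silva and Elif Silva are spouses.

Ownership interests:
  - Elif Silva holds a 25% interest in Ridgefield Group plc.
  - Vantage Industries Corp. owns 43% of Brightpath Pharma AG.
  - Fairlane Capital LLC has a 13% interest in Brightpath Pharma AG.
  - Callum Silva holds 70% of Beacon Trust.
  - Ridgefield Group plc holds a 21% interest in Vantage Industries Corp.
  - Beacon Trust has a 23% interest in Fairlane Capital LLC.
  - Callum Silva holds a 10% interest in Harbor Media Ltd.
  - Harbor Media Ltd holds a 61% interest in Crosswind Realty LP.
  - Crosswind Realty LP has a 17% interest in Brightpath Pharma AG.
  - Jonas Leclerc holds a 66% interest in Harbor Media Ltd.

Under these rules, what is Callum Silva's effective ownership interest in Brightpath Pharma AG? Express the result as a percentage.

By spousal attribution (R1), Callum Silva is treated as owning Elif Silva's 25% interest in Ridgefield Group plc.
Chain via Beacon Trust → Fairlane Capital LLC (R3): 70% × 23% × 13% = 2.093% of Brightpath Pharma AG.
Chain via Harbor Media Ltd → Crosswind Realty LP (R3): 10% × 61% × 17% = 1.037% of Brightpath Pharma AG.
Chain via Ridgefield Group plc → Vantage Industries Corp. (R3): 25% × 21% × 43% = 2.2575% of Brightpath Pharma AG.
Aggregating (R2): 2.093% + 1.037% + 2.2575% = 5.3875%.

5.3875%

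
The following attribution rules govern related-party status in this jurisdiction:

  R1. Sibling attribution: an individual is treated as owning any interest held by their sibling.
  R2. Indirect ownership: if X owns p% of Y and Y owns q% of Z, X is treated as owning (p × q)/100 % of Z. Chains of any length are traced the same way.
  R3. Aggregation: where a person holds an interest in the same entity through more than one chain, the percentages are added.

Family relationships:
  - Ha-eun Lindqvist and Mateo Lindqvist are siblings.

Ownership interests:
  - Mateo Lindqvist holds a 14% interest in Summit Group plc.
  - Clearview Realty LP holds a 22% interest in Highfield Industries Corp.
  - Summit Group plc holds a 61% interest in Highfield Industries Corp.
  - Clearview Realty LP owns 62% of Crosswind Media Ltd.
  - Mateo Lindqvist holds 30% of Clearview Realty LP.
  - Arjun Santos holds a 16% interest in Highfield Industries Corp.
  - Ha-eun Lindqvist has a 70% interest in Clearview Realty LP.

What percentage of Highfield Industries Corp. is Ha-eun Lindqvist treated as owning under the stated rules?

By sibling attribution (R1), Ha-eun Lindqvist is treated as also owning Mateo Lindqvist's interest in Clearview Realty LP, giving 70% + 30% = 100%.
By sibling attribution (R1), Ha-eun Lindqvist is treated as owning Mateo Lindqvist's 14% interest in Summit Group plc.
Chain via Clearview Realty LP (R2): 100% × 22% = 22% of Highfield Industries Corp.
Chain via Summit Group plc (R2): 14% × 61% = 8.54% of Highfield Industries Corp.
Aggregating (R3): 22% + 8.54% = 30.54%.

30.54%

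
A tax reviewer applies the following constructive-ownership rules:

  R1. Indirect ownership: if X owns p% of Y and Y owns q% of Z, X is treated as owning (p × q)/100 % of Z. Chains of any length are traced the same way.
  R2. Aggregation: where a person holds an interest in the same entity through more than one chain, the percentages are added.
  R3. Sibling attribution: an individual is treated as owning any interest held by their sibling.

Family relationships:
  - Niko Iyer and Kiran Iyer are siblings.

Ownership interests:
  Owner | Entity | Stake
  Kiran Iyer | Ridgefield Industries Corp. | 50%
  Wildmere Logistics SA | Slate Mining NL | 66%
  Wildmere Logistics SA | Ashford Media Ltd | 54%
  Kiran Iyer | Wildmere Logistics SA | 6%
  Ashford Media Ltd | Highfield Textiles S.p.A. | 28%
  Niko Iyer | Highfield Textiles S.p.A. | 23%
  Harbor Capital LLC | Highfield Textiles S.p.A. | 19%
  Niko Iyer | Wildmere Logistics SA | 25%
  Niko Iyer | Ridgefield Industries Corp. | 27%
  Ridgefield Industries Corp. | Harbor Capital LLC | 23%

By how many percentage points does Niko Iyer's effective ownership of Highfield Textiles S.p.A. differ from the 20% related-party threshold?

By sibling attribution (R3), Niko Iyer is treated as also owning Kiran Iyer's interest in Wildmere Logistics SA, giving 25% + 6% = 31%.
By sibling attribution (R3), Niko Iyer is treated as also owning Kiran Iyer's interest in Ridgefield Industries Corp, giving 27% + 50% = 77%.
Chain via Wildmere Logistics SA → Ashford Media Ltd (R1): 31% × 54% × 28% = 4.6872% of Highfield Textiles S.p.A.
Chain via Ridgefield Industries Corp. → Harbor Capital LLC (R1): 77% × 23% × 19% = 3.3649% of Highfield Textiles S.p.A.
Direct interest in Highfield Textiles S.p.A: 23%.
Aggregating (R2): 4.6872% + 3.3649% + 23% = 31.0521%.
31.0521% exceeds the 20% threshold by 11.0521 percentage points.

11.0521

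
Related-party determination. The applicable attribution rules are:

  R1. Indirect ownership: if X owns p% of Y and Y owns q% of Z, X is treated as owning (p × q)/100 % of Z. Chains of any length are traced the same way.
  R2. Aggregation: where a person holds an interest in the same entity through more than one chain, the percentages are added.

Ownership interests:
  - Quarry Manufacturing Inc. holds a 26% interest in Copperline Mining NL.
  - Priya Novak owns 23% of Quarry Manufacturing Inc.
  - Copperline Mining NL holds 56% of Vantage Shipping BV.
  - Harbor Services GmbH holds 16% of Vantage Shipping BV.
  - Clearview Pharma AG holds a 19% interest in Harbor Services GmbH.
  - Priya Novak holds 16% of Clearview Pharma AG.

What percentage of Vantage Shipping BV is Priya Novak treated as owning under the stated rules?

3.8352%

Chain via Quarry Manufacturing Inc. → Copperline Mining NL (R1): 23% × 26% × 56% = 3.3488% of Vantage Shipping BV.
Chain via Clearview Pharma AG → Harbor Services GmbH (R1): 16% × 19% × 16% = 0.4864% of Vantage Shipping BV.
Aggregating (R2): 3.3488% + 0.4864% = 3.8352%.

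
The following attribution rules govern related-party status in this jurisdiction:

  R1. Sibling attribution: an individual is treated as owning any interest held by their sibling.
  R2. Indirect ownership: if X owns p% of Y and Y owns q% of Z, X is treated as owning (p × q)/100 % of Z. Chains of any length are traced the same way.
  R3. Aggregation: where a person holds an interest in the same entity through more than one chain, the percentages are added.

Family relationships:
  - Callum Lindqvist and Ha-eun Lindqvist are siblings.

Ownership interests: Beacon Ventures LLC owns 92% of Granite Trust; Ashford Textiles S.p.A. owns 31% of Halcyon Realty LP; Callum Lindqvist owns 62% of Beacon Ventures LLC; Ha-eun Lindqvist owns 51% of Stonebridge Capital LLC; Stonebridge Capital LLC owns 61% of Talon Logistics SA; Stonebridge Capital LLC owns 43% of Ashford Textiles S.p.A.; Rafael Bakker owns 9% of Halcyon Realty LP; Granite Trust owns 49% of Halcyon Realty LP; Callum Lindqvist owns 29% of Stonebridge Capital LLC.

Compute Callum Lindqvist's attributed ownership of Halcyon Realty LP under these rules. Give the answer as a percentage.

By sibling attribution (R1), Callum Lindqvist is treated as also owning Ha-eun Lindqvist's interest in Stonebridge Capital LLC, giving 29% + 51% = 80%.
Chain via Beacon Ventures LLC → Granite Trust (R2): 62% × 92% × 49% = 27.9496% of Halcyon Realty LP.
Chain via Stonebridge Capital LLC → Ashford Textiles S.p.A. (R2): 80% × 43% × 31% = 10.664% of Halcyon Realty LP.
Aggregating (R3): 27.9496% + 10.664% = 38.6136%.

38.6136%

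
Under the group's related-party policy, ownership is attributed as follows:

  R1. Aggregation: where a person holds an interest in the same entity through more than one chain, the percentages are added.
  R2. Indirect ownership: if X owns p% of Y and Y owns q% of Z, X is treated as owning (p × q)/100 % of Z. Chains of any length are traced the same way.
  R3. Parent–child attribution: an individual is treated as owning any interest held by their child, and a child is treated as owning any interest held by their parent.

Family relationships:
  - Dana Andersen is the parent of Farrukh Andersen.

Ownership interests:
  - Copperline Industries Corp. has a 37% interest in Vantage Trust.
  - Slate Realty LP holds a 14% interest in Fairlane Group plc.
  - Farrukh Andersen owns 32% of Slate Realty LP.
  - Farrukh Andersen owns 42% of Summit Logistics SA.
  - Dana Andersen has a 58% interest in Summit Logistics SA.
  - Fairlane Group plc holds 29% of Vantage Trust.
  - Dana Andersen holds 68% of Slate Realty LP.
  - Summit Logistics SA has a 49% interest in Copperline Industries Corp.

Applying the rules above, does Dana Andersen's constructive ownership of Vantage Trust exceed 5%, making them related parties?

Yes

By parent–child attribution (R3), Dana Andersen is treated as also owning Farrukh Andersen's interest in Summit Logistics SA, giving 58% + 42% = 100%.
By parent–child attribution (R3), Dana Andersen is treated as also owning Farrukh Andersen's interest in Slate Realty LP, giving 68% + 32% = 100%.
Chain via Summit Logistics SA → Copperline Industries Corp. (R2): 100% × 49% × 37% = 18.13% of Vantage Trust.
Chain via Slate Realty LP → Fairlane Group plc (R2): 100% × 14% × 29% = 4.06% of Vantage Trust.
Aggregating (R1): 18.13% + 4.06% = 22.19%.
22.19% exceeds the 5% threshold, so Dana is a related party to Vantage Trust.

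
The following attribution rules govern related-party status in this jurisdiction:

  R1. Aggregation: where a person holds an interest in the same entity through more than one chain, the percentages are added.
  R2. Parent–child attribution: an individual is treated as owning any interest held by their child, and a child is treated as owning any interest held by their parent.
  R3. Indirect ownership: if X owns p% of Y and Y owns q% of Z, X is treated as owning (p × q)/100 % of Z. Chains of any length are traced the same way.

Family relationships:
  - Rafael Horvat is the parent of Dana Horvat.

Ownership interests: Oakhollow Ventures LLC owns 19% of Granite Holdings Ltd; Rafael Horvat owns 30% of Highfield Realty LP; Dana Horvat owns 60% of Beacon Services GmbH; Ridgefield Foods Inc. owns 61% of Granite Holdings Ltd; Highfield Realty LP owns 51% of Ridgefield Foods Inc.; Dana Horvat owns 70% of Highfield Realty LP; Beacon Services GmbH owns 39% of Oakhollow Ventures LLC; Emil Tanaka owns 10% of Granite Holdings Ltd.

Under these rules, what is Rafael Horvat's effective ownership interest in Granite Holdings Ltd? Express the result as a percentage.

By parent–child attribution (R2), Rafael Horvat is treated as also owning Dana Horvat's interest in Highfield Realty LP, giving 30% + 70% = 100%.
By parent–child attribution (R2), Rafael Horvat is treated as owning Dana Horvat's 60% interest in Beacon Services GmbH.
Chain via Highfield Realty LP → Ridgefield Foods Inc. (R3): 100% × 51% × 61% = 31.11% of Granite Holdings Ltd.
Chain via Beacon Services GmbH → Oakhollow Ventures LLC (R3): 60% × 39% × 19% = 4.446% of Granite Holdings Ltd.
Aggregating (R1): 31.11% + 4.446% = 35.556%.

35.556%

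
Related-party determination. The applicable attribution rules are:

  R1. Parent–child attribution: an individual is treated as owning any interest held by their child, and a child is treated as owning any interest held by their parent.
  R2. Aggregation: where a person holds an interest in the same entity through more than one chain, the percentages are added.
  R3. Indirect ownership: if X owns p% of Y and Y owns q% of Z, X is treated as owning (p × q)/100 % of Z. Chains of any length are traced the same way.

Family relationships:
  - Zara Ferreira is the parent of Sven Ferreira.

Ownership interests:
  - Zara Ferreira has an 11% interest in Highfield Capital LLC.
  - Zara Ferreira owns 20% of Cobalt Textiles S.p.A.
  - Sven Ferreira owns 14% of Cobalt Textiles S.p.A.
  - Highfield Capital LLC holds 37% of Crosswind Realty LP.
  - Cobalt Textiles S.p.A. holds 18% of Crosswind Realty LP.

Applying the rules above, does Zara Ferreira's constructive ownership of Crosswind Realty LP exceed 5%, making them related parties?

By parent–child attribution (R1), Zara Ferreira is treated as also owning Sven Ferreira's interest in Cobalt Textiles S.p.A, giving 20% + 14% = 34%.
Chain via Cobalt Textiles S.p.A. (R3): 34% × 18% = 6.12% of Crosswind Realty LP.
Chain via Highfield Capital LLC (R3): 11% × 37% = 4.07% of Crosswind Realty LP.
Aggregating (R2): 6.12% + 4.07% = 10.19%.
10.19% exceeds the 5% threshold, so Zara is a related party to Crosswind Realty LP.

Yes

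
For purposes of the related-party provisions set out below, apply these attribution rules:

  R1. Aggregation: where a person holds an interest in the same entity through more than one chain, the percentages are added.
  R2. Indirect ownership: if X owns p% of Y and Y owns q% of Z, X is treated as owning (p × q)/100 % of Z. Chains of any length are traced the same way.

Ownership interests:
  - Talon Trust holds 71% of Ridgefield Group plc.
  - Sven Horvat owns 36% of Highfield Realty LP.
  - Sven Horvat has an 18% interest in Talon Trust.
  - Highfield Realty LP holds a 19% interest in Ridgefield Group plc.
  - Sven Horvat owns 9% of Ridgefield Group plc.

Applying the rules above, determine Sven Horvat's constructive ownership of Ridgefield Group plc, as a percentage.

Chain via Highfield Realty LP (R2): 36% × 19% = 6.84% of Ridgefield Group plc.
Chain via Talon Trust (R2): 18% × 71% = 12.78% of Ridgefield Group plc.
Direct interest in Ridgefield Group plc: 9%.
Aggregating (R1): 6.84% + 12.78% + 9% = 28.62%.

28.62%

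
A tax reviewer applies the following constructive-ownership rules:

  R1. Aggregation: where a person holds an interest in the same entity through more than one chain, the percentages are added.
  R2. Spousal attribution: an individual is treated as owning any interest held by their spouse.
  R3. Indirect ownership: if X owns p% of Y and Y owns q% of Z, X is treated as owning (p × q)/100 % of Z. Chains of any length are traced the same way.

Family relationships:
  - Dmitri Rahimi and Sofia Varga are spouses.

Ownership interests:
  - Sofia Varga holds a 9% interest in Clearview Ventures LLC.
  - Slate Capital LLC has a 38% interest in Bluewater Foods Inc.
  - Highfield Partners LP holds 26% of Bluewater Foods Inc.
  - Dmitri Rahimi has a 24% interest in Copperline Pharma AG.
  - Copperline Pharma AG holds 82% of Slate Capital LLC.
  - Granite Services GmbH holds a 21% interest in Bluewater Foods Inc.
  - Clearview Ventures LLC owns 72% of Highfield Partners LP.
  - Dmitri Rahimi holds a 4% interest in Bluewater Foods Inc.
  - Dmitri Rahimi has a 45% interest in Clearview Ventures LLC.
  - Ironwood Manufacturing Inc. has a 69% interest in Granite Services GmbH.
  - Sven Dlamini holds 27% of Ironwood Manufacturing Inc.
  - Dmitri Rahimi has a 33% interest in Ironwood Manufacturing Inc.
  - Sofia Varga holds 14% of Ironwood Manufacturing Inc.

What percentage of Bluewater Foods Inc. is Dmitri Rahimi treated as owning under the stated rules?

28.3975%

By spousal attribution (R2), Dmitri Rahimi is treated as also owning Sofia Varga's interest in Ironwood Manufacturing Inc, giving 33% + 14% = 47%.
By spousal attribution (R2), Dmitri Rahimi is treated as also owning Sofia Varga's interest in Clearview Ventures LLC, giving 45% + 9% = 54%.
Chain via Copperline Pharma AG → Slate Capital LLC (R3): 24% × 82% × 38% = 7.4784% of Bluewater Foods Inc.
Chain via Ironwood Manufacturing Inc. → Granite Services GmbH (R3): 47% × 69% × 21% = 6.8103% of Bluewater Foods Inc.
Chain via Clearview Ventures LLC → Highfield Partners LP (R3): 54% × 72% × 26% = 10.1088% of Bluewater Foods Inc.
Direct interest in Bluewater Foods Inc: 4%.
Aggregating (R1): 7.4784% + 6.8103% + 10.1088% + 4% = 28.3975%.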